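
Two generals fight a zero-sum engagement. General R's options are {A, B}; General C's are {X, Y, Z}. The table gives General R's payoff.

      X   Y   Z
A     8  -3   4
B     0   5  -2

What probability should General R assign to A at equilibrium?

1/2

Row minima: A → -3, B → -2; maximin = -2.
Column maxima: X → 8, Y → 5, Z → 4; minimax = 4.
-2 ≠ 4, so there is no saddle point; optimal play is mixed.
X is strictly dominated by Z (it gives General R strictly more in every row), so General C never plays it.
On the remaining 2×2 (A, B vs Y, Z):
Let General R play A with probability p. Expected payoff against Y: (-3)p + 5(1−p) = −8p + 5; against Z: 4p + (-2)(1−p) = 6p − 2.
Setting these equal: −8p + 5 = 6p − 2 ⇒ −14p = -7 ⇒ p = 1/2, and the value is (-8)·(1/2) + 5 = 1.
For General C: with q = P(Y), equating A's and B's payoffs gives −7q + 4 = 7q − 2 ⇒ q = 3/7.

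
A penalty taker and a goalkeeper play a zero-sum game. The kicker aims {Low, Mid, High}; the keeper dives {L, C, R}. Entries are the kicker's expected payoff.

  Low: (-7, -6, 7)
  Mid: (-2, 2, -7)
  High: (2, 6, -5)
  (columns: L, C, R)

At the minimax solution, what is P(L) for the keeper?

4/7

Row minima: Low → -7, Mid → -7, High → -5; maximin = -5.
Column maxima: L → 2, C → 6, R → 7; minimax = 2.
-5 ≠ 2, so there is no saddle point; optimal play is mixed.
Mid is strictly dominated by High, so the kicker never plays it.
C is strictly dominated by L (it gives the kicker strictly more in every row), so the keeper never plays it.
On the remaining 2×2 (Low, High vs L, R):
Let the kicker play Low with probability p. Expected payoff against L: (-7)p + 2(1−p) = −9p + 2; against R: 7p + (-5)(1−p) = 12p − 5.
Setting these equal: −9p + 2 = 12p − 5 ⇒ −21p = -7 ⇒ p = 1/3, and the value is (-9)·(1/3) + 2 = -1.
For the keeper: with q = P(L), equating Low's and High's payoffs gives −14q + 7 = 7q − 5 ⇒ q = 4/7.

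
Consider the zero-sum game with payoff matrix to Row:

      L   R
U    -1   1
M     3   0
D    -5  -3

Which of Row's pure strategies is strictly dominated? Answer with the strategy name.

D

U gives a strictly higher payoff than D against every column: -1 > -5, 1 > -3.
So D is strictly dominated and Row never plays it.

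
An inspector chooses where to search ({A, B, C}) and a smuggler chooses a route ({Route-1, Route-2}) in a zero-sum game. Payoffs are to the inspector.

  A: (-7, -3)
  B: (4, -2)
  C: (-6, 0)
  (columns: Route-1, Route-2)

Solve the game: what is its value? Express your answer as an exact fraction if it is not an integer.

-1

Row minima: A → -7, B → -2, C → -6; maximin = -2.
Column maxima: Route-1 → 4, Route-2 → 0; minimax = 0.
-2 ≠ 0, so there is no saddle point; optimal play is mixed.
A is strictly dominated by B, so the inspector never plays it.
On the remaining 2×2 (B, C vs Route-1, Route-2):
Let the inspector play B with probability p. Expected payoff against Route-1: 4p + (-6)(1−p) = 10p − 6; against Route-2: (-2)p + 0(1−p) = −2p.
Setting these equal: 10p − 6 = −2p ⇒ 12p = 6 ⇒ p = 1/2, and the value is (10)·(1/2) − 6 = -1.
For the smuggler: with q = P(Route-1), equating B's and C's payoffs gives 6q − 2 = −6q ⇒ q = 1/6.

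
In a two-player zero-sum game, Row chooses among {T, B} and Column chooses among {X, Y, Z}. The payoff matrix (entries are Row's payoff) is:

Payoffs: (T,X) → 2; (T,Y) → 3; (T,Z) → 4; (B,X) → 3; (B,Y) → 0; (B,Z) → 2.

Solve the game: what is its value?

Row minima: T → 2, B → 0; maximin = 2.
Column maxima: X → 3, Y → 3, Z → 4; minimax = 3.
2 ≠ 3, so there is no saddle point; optimal play is mixed.
Z is strictly dominated by Y (it gives Row strictly more in every row), so Column never plays it.
On the remaining 2×2 (T, B vs X, Y):
Let Row play T with probability p. Expected payoff against X: 2p + 3(1−p) = −p + 3; against Y: 3p + 0(1−p) = 3p.
Setting these equal: −p + 3 = 3p ⇒ −4p = -3 ⇒ p = 3/4, and the value is (-1)·(3/4) + 3 = 9/4.
For Column: with q = P(X), equating T's and B's payoffs gives −q + 3 = 3q ⇒ q = 3/4.

9/4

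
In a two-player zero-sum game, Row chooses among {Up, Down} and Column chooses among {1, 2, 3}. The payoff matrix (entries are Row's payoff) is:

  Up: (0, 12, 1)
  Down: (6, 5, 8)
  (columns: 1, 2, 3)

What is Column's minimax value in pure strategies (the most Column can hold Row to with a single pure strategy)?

Column maxima: 1 → 6, 2 → 12, 3 → 8.
The smallest of these is 6.

6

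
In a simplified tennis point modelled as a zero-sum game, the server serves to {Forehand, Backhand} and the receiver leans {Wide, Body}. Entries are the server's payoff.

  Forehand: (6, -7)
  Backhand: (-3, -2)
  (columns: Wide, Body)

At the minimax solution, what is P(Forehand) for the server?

1/14

Row minima: Forehand → -7, Backhand → -3; maximin = -3.
Column maxima: Wide → 6, Body → -2; minimax = -2.
-3 ≠ -2, so there is no saddle point; optimal play is mixed.
Let the server play Forehand with probability p. Expected payoff against Wide: 6p + (-3)(1−p) = 9p − 3; against Body: (-7)p + (-2)(1−p) = −5p − 2.
Setting these equal: 9p − 3 = −5p − 2 ⇒ 14p = 1 ⇒ p = 1/14, and the value is (9)·(1/14) − 3 = -33/14.
For the receiver: with q = P(Wide), equating Forehand's and Backhand's payoffs gives 13q − 7 = −q − 2 ⇒ q = 5/14.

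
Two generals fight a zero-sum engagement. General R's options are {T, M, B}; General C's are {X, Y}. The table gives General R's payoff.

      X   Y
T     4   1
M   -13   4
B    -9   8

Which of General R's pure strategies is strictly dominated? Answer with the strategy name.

M

B gives a strictly higher payoff than M against every column: -9 > -13, 8 > 4.
So M is strictly dominated and General R never plays it.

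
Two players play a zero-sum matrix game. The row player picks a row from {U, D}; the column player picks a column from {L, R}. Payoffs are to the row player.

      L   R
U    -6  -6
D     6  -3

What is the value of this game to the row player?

-3

Row minima: U → -6, D → -3; maximin = -3.
Column maxima: L → 6, R → -3; minimax = -3.
Since maximin = minimax = -3, there is a saddle point and the value is -3.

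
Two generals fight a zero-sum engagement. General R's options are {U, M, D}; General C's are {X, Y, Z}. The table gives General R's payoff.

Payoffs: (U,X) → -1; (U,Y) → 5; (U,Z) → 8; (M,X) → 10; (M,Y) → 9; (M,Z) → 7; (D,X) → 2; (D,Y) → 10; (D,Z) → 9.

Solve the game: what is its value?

38/5

Row minima: U → -1, M → 7, D → 2; maximin = 7.
Column maxima: X → 10, Y → 10, Z → 9; minimax = 9.
7 ≠ 9, so there is no saddle point; optimal play is mixed.
U is strictly dominated by D, so General R never plays it.
With U eliminated, Y is strictly dominated by Z (it gives General R strictly more in every remaining row), so General C never plays it.
On the remaining 2×2 (M, D vs X, Z):
Let General R play M with probability p. Expected payoff against X: 10p + 2(1−p) = 8p + 2; against Z: 7p + 9(1−p) = −2p + 9.
Setting these equal: 8p + 2 = −2p + 9 ⇒ 10p = 7 ⇒ p = 7/10, and the value is (8)·(7/10) + 2 = 38/5.
For General C: with q = P(X), equating M's and D's payoffs gives 3q + 7 = −7q + 9 ⇒ q = 1/5.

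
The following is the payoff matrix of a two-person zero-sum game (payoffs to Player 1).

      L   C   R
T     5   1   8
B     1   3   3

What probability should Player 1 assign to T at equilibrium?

1/3

Row minima: T → 1, B → 1; maximin = 1.
Column maxima: L → 5, C → 3, R → 8; minimax = 3.
1 ≠ 3, so there is no saddle point; optimal play is mixed.
R is strictly dominated by L (it gives Player 1 strictly more in every row), so Player 2 never plays it.
On the remaining 2×2 (T, B vs L, C):
Let Player 1 play T with probability p. Expected payoff against L: 5p + 1(1−p) = 4p + 1; against C: 1p + 3(1−p) = −2p + 3.
Setting these equal: 4p + 1 = −2p + 3 ⇒ 6p = 2 ⇒ p = 1/3, and the value is (4)·(1/3) + 1 = 7/3.
For Player 2: with q = P(L), equating T's and B's payoffs gives 4q + 1 = −2q + 3 ⇒ q = 1/3.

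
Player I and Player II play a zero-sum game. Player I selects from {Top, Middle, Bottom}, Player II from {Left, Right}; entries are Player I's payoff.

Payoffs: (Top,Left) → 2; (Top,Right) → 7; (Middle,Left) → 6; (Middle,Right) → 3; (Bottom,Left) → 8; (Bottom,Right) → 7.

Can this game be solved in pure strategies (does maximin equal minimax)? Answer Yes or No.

Row minima: Top → 2, Middle → 3, Bottom → 7; maximin = 7.
Column maxima: Left → 8, Right → 7; minimax = 7.
maximin = minimax = 7, so a saddle point exists.

Yes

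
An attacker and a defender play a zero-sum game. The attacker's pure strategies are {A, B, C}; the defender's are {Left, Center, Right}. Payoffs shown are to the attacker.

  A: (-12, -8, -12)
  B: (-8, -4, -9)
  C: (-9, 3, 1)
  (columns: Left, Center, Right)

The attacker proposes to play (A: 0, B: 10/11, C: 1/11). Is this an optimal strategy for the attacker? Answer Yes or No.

Against Left this mix gives (10/11)·(-8) + (1/11)·(-9) = -89/11.
Against Center this mix gives (10/11)·(-4) + (1/11)·3 = -37/11.
Against Right this mix gives (10/11)·(-9) + (1/11)·1 = -89/11.
All of the defender's active replies (Left, Right) yield -89/11, and no column does worse for the attacker. The mix makes the defender indifferent and guarantees -89/11, so it is optimal.

Yes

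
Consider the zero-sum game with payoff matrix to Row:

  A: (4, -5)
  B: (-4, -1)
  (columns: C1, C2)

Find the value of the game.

-2

Row minima: A → -5, B → -4; maximin = -4.
Column maxima: C1 → 4, C2 → -1; minimax = -1.
-4 ≠ -1, so there is no saddle point; optimal play is mixed.
Let Row play A with probability p. Expected payoff against C1: 4p + (-4)(1−p) = 8p − 4; against C2: (-5)p + (-1)(1−p) = −4p − 1.
Setting these equal: 8p − 4 = −4p − 1 ⇒ 12p = 3 ⇒ p = 1/4, and the value is (8)·(1/4) − 4 = -2.
For Column: with q = P(C1), equating A's and B's payoffs gives 9q − 5 = −3q − 1 ⇒ q = 1/3.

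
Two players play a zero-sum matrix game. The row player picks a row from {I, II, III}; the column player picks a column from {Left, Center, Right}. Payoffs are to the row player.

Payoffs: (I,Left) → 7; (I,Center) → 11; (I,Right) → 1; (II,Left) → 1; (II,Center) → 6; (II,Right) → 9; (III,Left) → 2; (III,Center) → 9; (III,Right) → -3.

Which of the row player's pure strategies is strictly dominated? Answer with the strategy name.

III

I gives a strictly higher payoff than III against every column: 7 > 2, 11 > 9, 1 > -3.
So III is strictly dominated and the row player never plays it.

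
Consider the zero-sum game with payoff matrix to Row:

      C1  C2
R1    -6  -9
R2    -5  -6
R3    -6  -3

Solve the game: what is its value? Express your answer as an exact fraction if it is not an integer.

-21/4

Row minima: R1 → -9, R2 → -6, R3 → -6; maximin = -6.
Column maxima: C1 → -5, C2 → -3; minimax = -5.
-6 ≠ -5, so there is no saddle point; optimal play is mixed.
R1 is strictly dominated by R2, so Row never plays it.
On the remaining 2×2 (R2, R3 vs C1, C2):
Let Row play R2 with probability p. Expected payoff against C1: (-5)p + (-6)(1−p) = p − 6; against C2: (-6)p + (-3)(1−p) = −3p − 3.
Setting these equal: p − 6 = −3p − 3 ⇒ 4p = 3 ⇒ p = 3/4, and the value is (1)·(3/4) − 6 = -21/4.
For Column: with q = P(C1), equating R2's and R3's payoffs gives q − 6 = −3q − 3 ⇒ q = 3/4.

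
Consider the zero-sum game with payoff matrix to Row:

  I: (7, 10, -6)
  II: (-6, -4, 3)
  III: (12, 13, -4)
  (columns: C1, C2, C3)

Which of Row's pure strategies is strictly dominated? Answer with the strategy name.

III gives a strictly higher payoff than I against every column: 12 > 7, 13 > 10, -4 > -6.
So I is strictly dominated and Row never plays it.

I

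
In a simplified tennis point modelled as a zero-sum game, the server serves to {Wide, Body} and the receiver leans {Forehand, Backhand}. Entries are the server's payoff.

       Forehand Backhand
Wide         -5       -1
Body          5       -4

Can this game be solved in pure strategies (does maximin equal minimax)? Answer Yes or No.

Row minima: Wide → -5, Body → -4; maximin = -4.
Column maxima: Forehand → 5, Backhand → -1; minimax = -1.
-4 ≠ -1, so no pure-strategy equilibrium exists.

No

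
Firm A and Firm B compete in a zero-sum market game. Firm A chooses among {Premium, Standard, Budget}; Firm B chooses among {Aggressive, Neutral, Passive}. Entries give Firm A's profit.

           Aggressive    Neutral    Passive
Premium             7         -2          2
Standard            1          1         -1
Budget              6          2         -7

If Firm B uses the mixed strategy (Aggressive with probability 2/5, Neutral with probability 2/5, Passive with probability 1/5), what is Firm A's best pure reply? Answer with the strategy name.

Expected payoff of Premium: (2/5)·7 + (2/5)·(-2) + (1/5)·2 = 12/5.
Expected payoff of Standard: (2/5)·1 + (2/5)·1 + (1/5)·(-1) = 3/5.
Expected payoff of Budget: (2/5)·6 + (2/5)·2 + (1/5)·(-7) = 9/5.
The largest is 12/5, so Firm A's best response is Premium.

Premium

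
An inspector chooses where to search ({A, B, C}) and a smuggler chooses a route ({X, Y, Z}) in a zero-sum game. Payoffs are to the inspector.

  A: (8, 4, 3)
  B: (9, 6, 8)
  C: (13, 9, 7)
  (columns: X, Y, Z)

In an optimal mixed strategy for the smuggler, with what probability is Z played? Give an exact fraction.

3/4

Row minima: A → 3, B → 6, C → 7; maximin = 7.
Column maxima: X → 13, Y → 9, Z → 8; minimax = 8.
7 ≠ 8, so there is no saddle point; optimal play is mixed.
A is strictly dominated by B, so the inspector never plays it.
X is strictly dominated by Y (it gives the inspector strictly more in every row), so the smuggler never plays it.
On the remaining 2×2 (B, C vs Y, Z):
Let the inspector play B with probability p. Expected payoff against Y: 6p + 9(1−p) = −3p + 9; against Z: 8p + 7(1−p) = p + 7.
Setting these equal: −3p + 9 = p + 7 ⇒ −4p = -2 ⇒ p = 1/2, and the value is (-3)·(1/2) + 9 = 15/2.
For the smuggler: with q = P(Y), equating B's and C's payoffs gives −2q + 8 = 2q + 7 ⇒ q = 1/4.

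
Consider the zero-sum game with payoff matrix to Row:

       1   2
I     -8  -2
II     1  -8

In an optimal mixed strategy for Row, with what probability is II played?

2/5

Row minima: I → -8, II → -8; maximin = -8.
Column maxima: 1 → 1, 2 → -2; minimax = -2.
-8 ≠ -2, so there is no saddle point; optimal play is mixed.
Let Row play I with probability p. Expected payoff against 1: (-8)p + 1(1−p) = −9p + 1; against 2: (-2)p + (-8)(1−p) = 6p − 8.
Setting these equal: −9p + 1 = 6p − 8 ⇒ −15p = -9 ⇒ p = 3/5, and the value is (-9)·(3/5) + 1 = -22/5.
For Column: with q = P(1), equating I's and II's payoffs gives −6q − 2 = 9q − 8 ⇒ q = 2/5.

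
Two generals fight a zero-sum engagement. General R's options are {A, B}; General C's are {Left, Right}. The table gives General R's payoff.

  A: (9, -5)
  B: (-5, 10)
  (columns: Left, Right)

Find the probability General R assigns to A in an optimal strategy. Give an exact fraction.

Row minima: A → -5, B → -5; maximin = -5.
Column maxima: Left → 9, Right → 10; minimax = 9.
-5 ≠ 9, so there is no saddle point; optimal play is mixed.
Let General R play A with probability p. Expected payoff against Left: 9p + (-5)(1−p) = 14p − 5; against Right: (-5)p + 10(1−p) = −15p + 10.
Setting these equal: 14p − 5 = −15p + 10 ⇒ 29p = 15 ⇒ p = 15/29, and the value is (14)·(15/29) − 5 = 65/29.
For General C: with q = P(Left), equating A's and B's payoffs gives 14q − 5 = −15q + 10 ⇒ q = 15/29.

15/29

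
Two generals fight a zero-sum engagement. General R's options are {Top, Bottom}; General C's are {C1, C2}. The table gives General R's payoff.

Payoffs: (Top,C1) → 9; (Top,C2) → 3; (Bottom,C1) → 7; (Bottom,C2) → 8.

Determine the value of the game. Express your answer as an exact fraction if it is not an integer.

Row minima: Top → 3, Bottom → 7; maximin = 7.
Column maxima: C1 → 9, C2 → 8; minimax = 8.
7 ≠ 8, so there is no saddle point; optimal play is mixed.
Let General R play Top with probability p. Expected payoff against C1: 9p + 7(1−p) = 2p + 7; against C2: 3p + 8(1−p) = −5p + 8.
Setting these equal: 2p + 7 = −5p + 8 ⇒ 7p = 1 ⇒ p = 1/7, and the value is (2)·(1/7) + 7 = 51/7.
For General C: with q = P(C1), equating Top's and Bottom's payoffs gives 6q + 3 = −q + 8 ⇒ q = 5/7.

51/7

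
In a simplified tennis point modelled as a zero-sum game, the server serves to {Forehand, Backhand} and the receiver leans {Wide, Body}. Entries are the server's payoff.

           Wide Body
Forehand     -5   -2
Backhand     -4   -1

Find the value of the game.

Row minima: Forehand → -5, Backhand → -4; maximin = -4.
Column maxima: Wide → -4, Body → -1; minimax = -4.
Since maximin = minimax = -4, there is a saddle point and the value is -4.

-4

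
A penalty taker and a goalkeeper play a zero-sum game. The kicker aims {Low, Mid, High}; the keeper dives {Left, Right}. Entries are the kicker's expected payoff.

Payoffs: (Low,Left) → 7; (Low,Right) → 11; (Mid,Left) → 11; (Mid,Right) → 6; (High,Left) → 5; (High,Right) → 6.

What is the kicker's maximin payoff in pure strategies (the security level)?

7

Row minima: Low → 7, Mid → 6, High → 5.
The best of these is 7.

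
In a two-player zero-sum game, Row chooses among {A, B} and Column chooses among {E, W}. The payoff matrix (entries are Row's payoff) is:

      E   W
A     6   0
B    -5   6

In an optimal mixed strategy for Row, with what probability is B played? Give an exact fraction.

Row minima: A → 0, B → -5; maximin = 0.
Column maxima: E → 6, W → 6; minimax = 6.
0 ≠ 6, so there is no saddle point; optimal play is mixed.
Let Row play A with probability p. Expected payoff against E: 6p + (-5)(1−p) = 11p − 5; against W: 0p + 6(1−p) = −6p + 6.
Setting these equal: 11p − 5 = −6p + 6 ⇒ 17p = 11 ⇒ p = 11/17, and the value is (11)·(11/17) − 5 = 36/17.
For Column: with q = P(E), equating A's and B's payoffs gives 6q = −11q + 6 ⇒ q = 6/17.

6/17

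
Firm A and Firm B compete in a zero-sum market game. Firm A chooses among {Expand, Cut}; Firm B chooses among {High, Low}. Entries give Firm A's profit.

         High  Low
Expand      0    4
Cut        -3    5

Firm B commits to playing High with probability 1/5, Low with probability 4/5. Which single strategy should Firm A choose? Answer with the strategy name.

Cut

Expected payoff of Expand: (1/5)·0 + (4/5)·4 = 16/5.
Expected payoff of Cut: (1/5)·(-3) + (4/5)·5 = 17/5.
The largest is 17/5, so Firm A's best response is Cut.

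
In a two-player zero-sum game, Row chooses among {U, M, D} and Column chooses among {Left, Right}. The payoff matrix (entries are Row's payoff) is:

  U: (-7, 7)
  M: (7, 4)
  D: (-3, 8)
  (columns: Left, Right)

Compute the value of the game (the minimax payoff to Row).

Row minima: U → -7, M → 4, D → -3; maximin = 4.
Column maxima: Left → 7, Right → 8; minimax = 7.
4 ≠ 7, so there is no saddle point; optimal play is mixed.
U is strictly dominated by D, so Row never plays it.
On the remaining 2×2 (M, D vs Left, Right):
Let Row play M with probability p. Expected payoff against Left: 7p + (-3)(1−p) = 10p − 3; against Right: 4p + 8(1−p) = −4p + 8.
Setting these equal: 10p − 3 = −4p + 8 ⇒ 14p = 11 ⇒ p = 11/14, and the value is (10)·(11/14) − 3 = 34/7.
For Column: with q = P(Left), equating M's and D's payoffs gives 3q + 4 = −11q + 8 ⇒ q = 2/7.

34/7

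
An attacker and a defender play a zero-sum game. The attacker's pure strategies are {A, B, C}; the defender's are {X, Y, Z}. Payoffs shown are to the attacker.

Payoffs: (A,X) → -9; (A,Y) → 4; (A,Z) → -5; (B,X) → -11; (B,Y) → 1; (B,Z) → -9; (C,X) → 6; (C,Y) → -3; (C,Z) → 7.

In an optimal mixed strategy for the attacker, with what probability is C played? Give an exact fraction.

13/22

Row minima: A → -9, B → -11, C → -3; maximin = -3.
Column maxima: X → 6, Y → 4, Z → 7; minimax = 4.
-3 ≠ 4, so there is no saddle point; optimal play is mixed.
B is strictly dominated by A, so the attacker never plays it.
Z is strictly dominated by X (it gives the attacker strictly more in every row), so the defender never plays it.
On the remaining 2×2 (A, C vs X, Y):
Let the attacker play A with probability p. Expected payoff against X: (-9)p + 6(1−p) = −15p + 6; against Y: 4p + (-3)(1−p) = 7p − 3.
Setting these equal: −15p + 6 = 7p − 3 ⇒ −22p = -9 ⇒ p = 9/22, and the value is (-15)·(9/22) + 6 = -3/22.
For the defender: with q = P(X), equating A's and C's payoffs gives −13q + 4 = 9q − 3 ⇒ q = 7/22.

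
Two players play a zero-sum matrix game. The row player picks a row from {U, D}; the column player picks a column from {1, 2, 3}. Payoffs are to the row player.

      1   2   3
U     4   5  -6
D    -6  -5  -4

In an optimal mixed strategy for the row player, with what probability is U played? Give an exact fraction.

1/6

Row minima: U → -6, D → -6; maximin = -6.
Column maxima: 1 → 4, 2 → 5, 3 → -4; minimax = -4.
-6 ≠ -4, so there is no saddle point; optimal play is mixed.
2 is strictly dominated by 1 (it gives the row player strictly more in every row), so the column player never plays it.
On the remaining 2×2 (U, D vs 1, 3):
Let the row player play U with probability p. Expected payoff against 1: 4p + (-6)(1−p) = 10p − 6; against 3: (-6)p + (-4)(1−p) = −2p − 4.
Setting these equal: 10p − 6 = −2p − 4 ⇒ 12p = 2 ⇒ p = 1/6, and the value is (10)·(1/6) − 6 = -13/3.
For the column player: with q = P(1), equating U's and D's payoffs gives 10q − 6 = −2q − 4 ⇒ q = 1/6.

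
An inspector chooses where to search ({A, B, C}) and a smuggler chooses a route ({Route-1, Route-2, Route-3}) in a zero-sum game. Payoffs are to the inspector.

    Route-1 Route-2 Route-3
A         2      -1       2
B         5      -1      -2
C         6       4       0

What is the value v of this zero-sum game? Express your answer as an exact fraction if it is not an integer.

8/7

Row minima: A → -1, B → -2, C → 0; maximin = 0.
Column maxima: Route-1 → 6, Route-2 → 4, Route-3 → 2; minimax = 2.
0 ≠ 2, so there is no saddle point; optimal play is mixed.
B is strictly dominated by C, so the inspector never plays it.
Route-1 is strictly dominated by Route-2 (it gives the inspector strictly more in every row), so the smuggler never plays it.
On the remaining 2×2 (A, C vs Route-2, Route-3):
Let the inspector play A with probability p. Expected payoff against Route-2: (-1)p + 4(1−p) = −5p + 4; against Route-3: 2p + 0(1−p) = 2p.
Setting these equal: −5p + 4 = 2p ⇒ −7p = -4 ⇒ p = 4/7, and the value is (-5)·(4/7) + 4 = 8/7.
For the smuggler: with q = P(Route-2), equating A's and C's payoffs gives −3q + 2 = 4q ⇒ q = 2/7.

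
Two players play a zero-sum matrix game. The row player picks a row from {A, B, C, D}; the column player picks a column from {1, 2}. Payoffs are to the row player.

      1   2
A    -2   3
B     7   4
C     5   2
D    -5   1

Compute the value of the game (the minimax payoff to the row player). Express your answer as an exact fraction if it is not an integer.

Row minima: A → -2, B → 4, C → 2, D → -5; maximin = 4.
Column maxima: 1 → 7, 2 → 4; minimax = 4.
Since maximin = minimax = 4, there is a saddle point and the value is 4.

4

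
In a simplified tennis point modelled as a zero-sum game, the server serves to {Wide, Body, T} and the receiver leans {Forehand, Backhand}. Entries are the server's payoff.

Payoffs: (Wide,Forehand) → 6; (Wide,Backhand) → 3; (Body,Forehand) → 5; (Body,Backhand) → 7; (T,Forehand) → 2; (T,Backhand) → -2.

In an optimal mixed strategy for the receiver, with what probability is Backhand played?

Row minima: Wide → 3, Body → 5, T → -2; maximin = 5.
Column maxima: Forehand → 6, Backhand → 7; minimax = 6.
5 ≠ 6, so there is no saddle point; optimal play is mixed.
T is strictly dominated by Wide, so the server never plays it.
On the remaining 2×2 (Wide, Body vs Forehand, Backhand):
Let the server play Wide with probability p. Expected payoff against Forehand: 6p + 5(1−p) = p + 5; against Backhand: 3p + 7(1−p) = −4p + 7.
Setting these equal: p + 5 = −4p + 7 ⇒ 5p = 2 ⇒ p = 2/5, and the value is (1)·(2/5) + 5 = 27/5.
For the receiver: with q = P(Forehand), equating Wide's and Body's payoffs gives 3q + 3 = −2q + 7 ⇒ q = 4/5.

1/5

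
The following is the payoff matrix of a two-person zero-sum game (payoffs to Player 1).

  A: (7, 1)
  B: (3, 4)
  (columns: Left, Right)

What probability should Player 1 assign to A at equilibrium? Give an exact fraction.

1/7

Row minima: A → 1, B → 3; maximin = 3.
Column maxima: Left → 7, Right → 4; minimax = 4.
3 ≠ 4, so there is no saddle point; optimal play is mixed.
Let Player 1 play A with probability p. Expected payoff against Left: 7p + 3(1−p) = 4p + 3; against Right: 1p + 4(1−p) = −3p + 4.
Setting these equal: 4p + 3 = −3p + 4 ⇒ 7p = 1 ⇒ p = 1/7, and the value is (4)·(1/7) + 3 = 25/7.
For Player 2: with q = P(Left), equating A's and B's payoffs gives 6q + 1 = −q + 4 ⇒ q = 3/7.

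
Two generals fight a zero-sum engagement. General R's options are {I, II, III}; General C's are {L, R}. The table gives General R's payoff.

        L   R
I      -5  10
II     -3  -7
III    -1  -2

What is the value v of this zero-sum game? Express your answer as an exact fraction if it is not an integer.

-5/4

Row minima: I → -5, II → -7, III → -2; maximin = -2.
Column maxima: L → -1, R → 10; minimax = -1.
-2 ≠ -1, so there is no saddle point; optimal play is mixed.
II is strictly dominated by III, so General R never plays it.
On the remaining 2×2 (I, III vs L, R):
Let General R play I with probability p. Expected payoff against L: (-5)p + (-1)(1−p) = −4p − 1; against R: 10p + (-2)(1−p) = 12p − 2.
Setting these equal: −4p − 1 = 12p − 2 ⇒ −16p = -1 ⇒ p = 1/16, and the value is (-4)·(1/16) − 1 = -5/4.
For General C: with q = P(L), equating I's and III's payoffs gives −15q + 10 = q − 2 ⇒ q = 3/4.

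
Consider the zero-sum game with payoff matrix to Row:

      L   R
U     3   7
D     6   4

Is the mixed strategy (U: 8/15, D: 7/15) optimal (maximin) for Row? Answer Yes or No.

Against L this mix gives (8/15)·3 + (7/15)·6 = 22/5.
Against R this mix gives (8/15)·7 + (7/15)·4 = 28/5.
Column will play L, holding Row to 22/5. Shifting weight toward the row that does better against L would raise this floor (the equalizing mix achieves 5 against both L and R), so the proposed strategy is not optimal.

No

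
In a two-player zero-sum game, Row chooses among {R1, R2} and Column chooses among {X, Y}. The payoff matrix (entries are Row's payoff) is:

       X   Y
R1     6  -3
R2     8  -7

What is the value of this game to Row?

-3

Row minima: R1 → -3, R2 → -7; maximin = -3.
Column maxima: X → 8, Y → -3; minimax = -3.
Since maximin = minimax = -3, there is a saddle point and the value is -3.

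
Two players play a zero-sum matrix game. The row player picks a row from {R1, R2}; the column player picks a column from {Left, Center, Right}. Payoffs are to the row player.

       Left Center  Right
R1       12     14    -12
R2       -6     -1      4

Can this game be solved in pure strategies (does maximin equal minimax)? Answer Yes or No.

Row minima: R1 → -12, R2 → -6; maximin = -6.
Column maxima: Left → 12, Center → 14, Right → 4; minimax = 4.
-6 ≠ 4, so no pure-strategy equilibrium exists.

No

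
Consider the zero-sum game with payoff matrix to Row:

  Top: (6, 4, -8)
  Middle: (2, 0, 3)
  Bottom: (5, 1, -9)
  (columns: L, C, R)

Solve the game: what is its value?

4/5

Row minima: Top → -8, Middle → 0, Bottom → -9; maximin = 0.
Column maxima: L → 6, C → 4, R → 3; minimax = 3.
0 ≠ 3, so there is no saddle point; optimal play is mixed.
Bottom is strictly dominated by Top, so Row never plays it.
L is strictly dominated by C (it gives Row strictly more in every row), so Column never plays it.
On the remaining 2×2 (Top, Middle vs C, R):
Let Row play Top with probability p. Expected payoff against C: 4p + 0(1−p) = 4p; against R: (-8)p + 3(1−p) = −11p + 3.
Setting these equal: 4p = −11p + 3 ⇒ 15p = 3 ⇒ p = 1/5, and the value is (4)·(1/5) = 4/5.
For Column: with q = P(C), equating Top's and Middle's payoffs gives 12q − 8 = −3q + 3 ⇒ q = 11/15.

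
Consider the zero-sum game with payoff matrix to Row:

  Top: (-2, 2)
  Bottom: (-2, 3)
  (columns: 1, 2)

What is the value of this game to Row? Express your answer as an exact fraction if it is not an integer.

Row minima: Top → -2, Bottom → -2; maximin = -2.
Column maxima: 1 → -2, 2 → 3; minimax = -2.
Since maximin = minimax = -2, there is a saddle point and the value is -2.

-2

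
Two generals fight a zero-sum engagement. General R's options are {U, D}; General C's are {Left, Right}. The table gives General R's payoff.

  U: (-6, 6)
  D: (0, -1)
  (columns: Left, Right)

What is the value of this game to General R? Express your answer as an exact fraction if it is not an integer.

Row minima: U → -6, D → -1; maximin = -1.
Column maxima: Left → 0, Right → 6; minimax = 0.
-1 ≠ 0, so there is no saddle point; optimal play is mixed.
Let General R play U with probability p. Expected payoff against Left: (-6)p + 0(1−p) = −6p; against Right: 6p + (-1)(1−p) = 7p − 1.
Setting these equal: −6p = 7p − 1 ⇒ −13p = -1 ⇒ p = 1/13, and the value is (-6)·(1/13) = -6/13.
For General C: with q = P(Left), equating U's and D's payoffs gives −12q + 6 = q − 1 ⇒ q = 7/13.

-6/13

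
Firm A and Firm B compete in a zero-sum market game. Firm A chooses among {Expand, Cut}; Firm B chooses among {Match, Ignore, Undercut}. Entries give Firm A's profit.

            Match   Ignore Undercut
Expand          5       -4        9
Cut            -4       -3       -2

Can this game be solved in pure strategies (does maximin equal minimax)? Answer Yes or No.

Row minima: Expand → -4, Cut → -4; maximin = -4.
Column maxima: Match → 5, Ignore → -3, Undercut → 9; minimax = -3.
-4 ≠ -3, so no pure-strategy equilibrium exists.

No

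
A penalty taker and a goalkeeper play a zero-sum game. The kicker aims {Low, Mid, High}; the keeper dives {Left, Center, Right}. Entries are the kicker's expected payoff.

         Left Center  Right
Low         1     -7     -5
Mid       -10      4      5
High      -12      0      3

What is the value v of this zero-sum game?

-3

Row minima: Low → -7, Mid → -10, High → -12; maximin = -7.
Column maxima: Left → 1, Center → 4, Right → 5; minimax = 1.
-7 ≠ 1, so there is no saddle point; optimal play is mixed.
High is strictly dominated by Mid, so the kicker never plays it.
Right is strictly dominated by Center (it gives the kicker strictly more in every row), so the keeper never plays it.
On the remaining 2×2 (Low, Mid vs Left, Center):
Let the kicker play Low with probability p. Expected payoff against Left: 1p + (-10)(1−p) = 11p − 10; against Center: (-7)p + 4(1−p) = −11p + 4.
Setting these equal: 11p − 10 = −11p + 4 ⇒ 22p = 14 ⇒ p = 7/11, and the value is (11)·(7/11) − 10 = -3.
For the keeper: with q = P(Left), equating Low's and Mid's payoffs gives 8q − 7 = −14q + 4 ⇒ q = 1/2.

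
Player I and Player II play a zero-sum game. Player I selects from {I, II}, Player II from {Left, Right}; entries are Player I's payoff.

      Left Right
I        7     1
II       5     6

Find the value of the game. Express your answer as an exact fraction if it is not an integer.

37/7

Row minima: I → 1, II → 5; maximin = 5.
Column maxima: Left → 7, Right → 6; minimax = 6.
5 ≠ 6, so there is no saddle point; optimal play is mixed.
Let Player I play I with probability p. Expected payoff against Left: 7p + 5(1−p) = 2p + 5; against Right: 1p + 6(1−p) = −5p + 6.
Setting these equal: 2p + 5 = −5p + 6 ⇒ 7p = 1 ⇒ p = 1/7, and the value is (2)·(1/7) + 5 = 37/7.
For Player II: with q = P(Left), equating I's and II's payoffs gives 6q + 1 = −q + 6 ⇒ q = 5/7.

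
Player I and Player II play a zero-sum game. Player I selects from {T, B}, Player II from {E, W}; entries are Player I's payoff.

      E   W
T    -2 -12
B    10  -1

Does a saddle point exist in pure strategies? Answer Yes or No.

Yes

Row minima: T → -12, B → -1; maximin = -1.
Column maxima: E → 10, W → -1; minimax = -1.
maximin = minimax = -1, so a saddle point exists.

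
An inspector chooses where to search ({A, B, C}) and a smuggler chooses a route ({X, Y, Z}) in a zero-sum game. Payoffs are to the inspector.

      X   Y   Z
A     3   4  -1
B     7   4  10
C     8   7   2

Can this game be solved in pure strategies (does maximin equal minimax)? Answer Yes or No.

No

Row minima: A → -1, B → 4, C → 2; maximin = 4.
Column maxima: X → 8, Y → 7, Z → 10; minimax = 7.
4 ≠ 7, so no pure-strategy equilibrium exists.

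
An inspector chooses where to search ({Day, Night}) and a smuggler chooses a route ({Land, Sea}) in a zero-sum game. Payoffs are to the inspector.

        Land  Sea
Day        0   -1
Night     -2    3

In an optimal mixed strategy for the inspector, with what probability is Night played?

Row minima: Day → -1, Night → -2; maximin = -1.
Column maxima: Land → 0, Sea → 3; minimax = 0.
-1 ≠ 0, so there is no saddle point; optimal play is mixed.
Let the inspector play Day with probability p. Expected payoff against Land: 0p + (-2)(1−p) = 2p − 2; against Sea: (-1)p + 3(1−p) = −4p + 3.
Setting these equal: 2p − 2 = −4p + 3 ⇒ 6p = 5 ⇒ p = 5/6, and the value is (2)·(5/6) − 2 = -1/3.
For the smuggler: with q = P(Land), equating Day's and Night's payoffs gives q − 1 = −5q + 3 ⇒ q = 2/3.

1/6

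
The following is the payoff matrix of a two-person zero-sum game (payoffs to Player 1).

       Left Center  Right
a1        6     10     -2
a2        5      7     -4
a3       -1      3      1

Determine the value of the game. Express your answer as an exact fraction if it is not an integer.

Row minima: a1 → -2, a2 → -4, a3 → -1; maximin = -1.
Column maxima: Left → 6, Center → 10, Right → 1; minimax = 1.
-1 ≠ 1, so there is no saddle point; optimal play is mixed.
a2 is strictly dominated by a1, so Player 1 never plays it.
Center is strictly dominated by Left (it gives Player 1 strictly more in every row), so Player 2 never plays it.
On the remaining 2×2 (a1, a3 vs Left, Right):
Let Player 1 play a1 with probability p. Expected payoff against Left: 6p + (-1)(1−p) = 7p − 1; against Right: (-2)p + 1(1−p) = −3p + 1.
Setting these equal: 7p − 1 = −3p + 1 ⇒ 10p = 2 ⇒ p = 1/5, and the value is (7)·(1/5) − 1 = 2/5.
For Player 2: with q = P(Left), equating a1's and a3's payoffs gives 8q − 2 = −2q + 1 ⇒ q = 3/10.

2/5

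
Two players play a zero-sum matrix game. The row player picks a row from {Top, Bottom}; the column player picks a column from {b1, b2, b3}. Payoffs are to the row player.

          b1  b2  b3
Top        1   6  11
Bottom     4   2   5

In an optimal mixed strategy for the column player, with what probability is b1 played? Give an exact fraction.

Row minima: Top → 1, Bottom → 2; maximin = 2.
Column maxima: b1 → 4, b2 → 6, b3 → 11; minimax = 4.
2 ≠ 4, so there is no saddle point; optimal play is mixed.
b3 is strictly dominated by b1 (it gives the row player strictly more in every row), so the column player never plays it.
On the remaining 2×2 (Top, Bottom vs b1, b2):
Let the row player play Top with probability p. Expected payoff against b1: 1p + 4(1−p) = −3p + 4; against b2: 6p + 2(1−p) = 4p + 2.
Setting these equal: −3p + 4 = 4p + 2 ⇒ −7p = -2 ⇒ p = 2/7, and the value is (-3)·(2/7) + 4 = 22/7.
For the column player: with q = P(b1), equating Top's and Bottom's payoffs gives −5q + 6 = 2q + 2 ⇒ q = 4/7.

4/7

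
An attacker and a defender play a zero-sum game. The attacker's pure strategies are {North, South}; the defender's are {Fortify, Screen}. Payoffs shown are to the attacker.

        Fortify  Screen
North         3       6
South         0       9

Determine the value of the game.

Row minima: North → 3, South → 0; maximin = 3.
Column maxima: Fortify → 3, Screen → 9; minimax = 3.
Since maximin = minimax = 3, there is a saddle point and the value is 3.

3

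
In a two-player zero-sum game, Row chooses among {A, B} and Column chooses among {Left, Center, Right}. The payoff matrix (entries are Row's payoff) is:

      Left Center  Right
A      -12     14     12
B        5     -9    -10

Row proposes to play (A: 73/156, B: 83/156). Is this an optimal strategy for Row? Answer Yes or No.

Against Left this mix gives (73/156)·(-12) + (83/156)·5 = -461/156.
Against Center this mix gives (73/156)·14 + (83/156)·(-9) = 275/156.
Against Right this mix gives (73/156)·12 + (83/156)·(-10) = 23/78.
Column will play Left, holding Row to -461/156. Shifting weight toward the row that does better against Left would raise this floor (the equalizing mix achieves -20/13 against both Left and Right), so the proposed strategy is not optimal.

No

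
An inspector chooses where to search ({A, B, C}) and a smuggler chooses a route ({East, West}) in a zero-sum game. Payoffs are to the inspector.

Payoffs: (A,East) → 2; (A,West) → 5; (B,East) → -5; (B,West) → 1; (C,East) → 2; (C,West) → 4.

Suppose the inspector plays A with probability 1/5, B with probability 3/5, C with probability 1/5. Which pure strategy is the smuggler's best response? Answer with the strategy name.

If the smuggler plays East, the inspector's expected payoff is (1/5)·2 + (3/5)·(-5) + (1/5)·2 = -11/5.
If the smuggler plays West, the inspector's expected payoff is (1/5)·5 + (3/5)·1 + (1/5)·4 = 12/5.
The smuggler minimizes the inspector's payoff; the smallest is -11/5, so the best response is East.

East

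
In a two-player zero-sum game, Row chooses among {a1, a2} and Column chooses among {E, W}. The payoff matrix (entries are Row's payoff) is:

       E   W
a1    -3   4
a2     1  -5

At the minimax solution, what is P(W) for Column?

Row minima: a1 → -3, a2 → -5; maximin = -3.
Column maxima: E → 1, W → 4; minimax = 1.
-3 ≠ 1, so there is no saddle point; optimal play is mixed.
Let Row play a1 with probability p. Expected payoff against E: (-3)p + 1(1−p) = −4p + 1; against W: 4p + (-5)(1−p) = 9p − 5.
Setting these equal: −4p + 1 = 9p − 5 ⇒ −13p = -6 ⇒ p = 6/13, and the value is (-4)·(6/13) + 1 = -11/13.
For Column: with q = P(E), equating a1's and a2's payoffs gives −7q + 4 = 6q − 5 ⇒ q = 9/13.

4/13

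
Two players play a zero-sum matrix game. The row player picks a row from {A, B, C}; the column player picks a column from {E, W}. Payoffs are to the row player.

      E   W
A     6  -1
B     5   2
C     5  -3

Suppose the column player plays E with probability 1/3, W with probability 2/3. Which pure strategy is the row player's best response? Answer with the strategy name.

Expected payoff of A: (1/3)·6 + (2/3)·(-1) = 4/3.
Expected payoff of B: (1/3)·5 + (2/3)·2 = 3.
Expected payoff of C: (1/3)·5 + (2/3)·(-3) = -1/3.
The largest is 3, so the row player's best response is B.

B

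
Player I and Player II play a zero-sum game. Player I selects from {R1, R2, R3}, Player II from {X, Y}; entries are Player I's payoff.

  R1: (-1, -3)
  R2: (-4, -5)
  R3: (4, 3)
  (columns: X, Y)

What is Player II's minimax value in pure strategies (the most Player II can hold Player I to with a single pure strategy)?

3

Column maxima: X → 4, Y → 3.
The smallest of these is 3.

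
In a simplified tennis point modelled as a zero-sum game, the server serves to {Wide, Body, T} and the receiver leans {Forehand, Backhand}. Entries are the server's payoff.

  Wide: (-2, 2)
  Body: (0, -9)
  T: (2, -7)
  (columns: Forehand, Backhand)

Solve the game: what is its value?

-10/13

Row minima: Wide → -2, Body → -9, T → -7; maximin = -2.
Column maxima: Forehand → 2, Backhand → 2; minimax = 2.
-2 ≠ 2, so there is no saddle point; optimal play is mixed.
Body is strictly dominated by T, so the server never plays it.
On the remaining 2×2 (Wide, T vs Forehand, Backhand):
Let the server play Wide with probability p. Expected payoff against Forehand: (-2)p + 2(1−p) = −4p + 2; against Backhand: 2p + (-7)(1−p) = 9p − 7.
Setting these equal: −4p + 2 = 9p − 7 ⇒ −13p = -9 ⇒ p = 9/13, and the value is (-4)·(9/13) + 2 = -10/13.
For the receiver: with q = P(Forehand), equating Wide's and T's payoffs gives −4q + 2 = 9q − 7 ⇒ q = 9/13.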